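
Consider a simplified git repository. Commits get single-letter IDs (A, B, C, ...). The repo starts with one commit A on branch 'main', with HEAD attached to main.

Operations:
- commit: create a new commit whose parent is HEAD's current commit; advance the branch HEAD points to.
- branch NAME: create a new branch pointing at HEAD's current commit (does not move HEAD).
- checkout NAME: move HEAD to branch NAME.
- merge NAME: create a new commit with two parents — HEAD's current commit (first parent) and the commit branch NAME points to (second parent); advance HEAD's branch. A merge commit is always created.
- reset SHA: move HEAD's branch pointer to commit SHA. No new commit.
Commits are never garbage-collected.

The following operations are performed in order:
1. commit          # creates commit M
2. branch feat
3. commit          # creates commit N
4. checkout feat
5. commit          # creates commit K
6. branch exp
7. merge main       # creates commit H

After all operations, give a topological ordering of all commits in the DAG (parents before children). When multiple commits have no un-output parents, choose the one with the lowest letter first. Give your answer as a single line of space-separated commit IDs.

After op 1 (commit): HEAD=main@M [main=M]
After op 2 (branch): HEAD=main@M [feat=M main=M]
After op 3 (commit): HEAD=main@N [feat=M main=N]
After op 4 (checkout): HEAD=feat@M [feat=M main=N]
After op 5 (commit): HEAD=feat@K [feat=K main=N]
After op 6 (branch): HEAD=feat@K [exp=K feat=K main=N]
After op 7 (merge): HEAD=feat@H [exp=K feat=H main=N]
commit A: parents=[]
commit H: parents=['K', 'N']
commit K: parents=['M']
commit M: parents=['A']
commit N: parents=['M']

Answer: A M K N H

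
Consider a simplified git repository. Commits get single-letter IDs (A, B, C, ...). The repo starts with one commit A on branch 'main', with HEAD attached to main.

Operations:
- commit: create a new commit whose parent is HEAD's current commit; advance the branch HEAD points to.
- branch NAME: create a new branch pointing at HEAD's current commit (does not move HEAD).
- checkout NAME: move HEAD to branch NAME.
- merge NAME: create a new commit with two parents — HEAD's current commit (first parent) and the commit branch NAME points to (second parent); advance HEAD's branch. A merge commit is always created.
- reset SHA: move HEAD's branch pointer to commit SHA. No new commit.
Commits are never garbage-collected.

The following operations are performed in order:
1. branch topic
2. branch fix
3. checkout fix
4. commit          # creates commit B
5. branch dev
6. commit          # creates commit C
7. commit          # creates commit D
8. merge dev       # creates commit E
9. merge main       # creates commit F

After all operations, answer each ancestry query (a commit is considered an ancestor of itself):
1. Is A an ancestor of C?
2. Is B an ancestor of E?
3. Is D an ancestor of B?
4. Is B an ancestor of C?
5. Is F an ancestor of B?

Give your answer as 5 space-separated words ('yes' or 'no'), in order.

After op 1 (branch): HEAD=main@A [main=A topic=A]
After op 2 (branch): HEAD=main@A [fix=A main=A topic=A]
After op 3 (checkout): HEAD=fix@A [fix=A main=A topic=A]
After op 4 (commit): HEAD=fix@B [fix=B main=A topic=A]
After op 5 (branch): HEAD=fix@B [dev=B fix=B main=A topic=A]
After op 6 (commit): HEAD=fix@C [dev=B fix=C main=A topic=A]
After op 7 (commit): HEAD=fix@D [dev=B fix=D main=A topic=A]
After op 8 (merge): HEAD=fix@E [dev=B fix=E main=A topic=A]
After op 9 (merge): HEAD=fix@F [dev=B fix=F main=A topic=A]
ancestors(C) = {A,B,C}; A in? yes
ancestors(E) = {A,B,C,D,E}; B in? yes
ancestors(B) = {A,B}; D in? no
ancestors(C) = {A,B,C}; B in? yes
ancestors(B) = {A,B}; F in? no

Answer: yes yes no yes no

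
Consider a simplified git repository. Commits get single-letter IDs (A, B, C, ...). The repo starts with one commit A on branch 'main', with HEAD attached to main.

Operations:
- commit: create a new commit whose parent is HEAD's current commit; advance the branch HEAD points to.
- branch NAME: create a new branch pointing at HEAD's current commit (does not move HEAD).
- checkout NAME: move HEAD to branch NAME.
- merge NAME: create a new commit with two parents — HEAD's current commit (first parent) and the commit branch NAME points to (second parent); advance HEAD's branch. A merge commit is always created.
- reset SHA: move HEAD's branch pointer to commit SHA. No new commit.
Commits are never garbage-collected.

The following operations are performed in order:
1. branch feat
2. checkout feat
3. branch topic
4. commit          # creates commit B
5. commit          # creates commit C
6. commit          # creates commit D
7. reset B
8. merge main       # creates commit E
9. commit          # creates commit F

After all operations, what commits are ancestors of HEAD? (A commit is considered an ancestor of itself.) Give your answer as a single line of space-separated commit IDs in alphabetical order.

Answer: A B E F

Derivation:
After op 1 (branch): HEAD=main@A [feat=A main=A]
After op 2 (checkout): HEAD=feat@A [feat=A main=A]
After op 3 (branch): HEAD=feat@A [feat=A main=A topic=A]
After op 4 (commit): HEAD=feat@B [feat=B main=A topic=A]
After op 5 (commit): HEAD=feat@C [feat=C main=A topic=A]
After op 6 (commit): HEAD=feat@D [feat=D main=A topic=A]
After op 7 (reset): HEAD=feat@B [feat=B main=A topic=A]
After op 8 (merge): HEAD=feat@E [feat=E main=A topic=A]
After op 9 (commit): HEAD=feat@F [feat=F main=A topic=A]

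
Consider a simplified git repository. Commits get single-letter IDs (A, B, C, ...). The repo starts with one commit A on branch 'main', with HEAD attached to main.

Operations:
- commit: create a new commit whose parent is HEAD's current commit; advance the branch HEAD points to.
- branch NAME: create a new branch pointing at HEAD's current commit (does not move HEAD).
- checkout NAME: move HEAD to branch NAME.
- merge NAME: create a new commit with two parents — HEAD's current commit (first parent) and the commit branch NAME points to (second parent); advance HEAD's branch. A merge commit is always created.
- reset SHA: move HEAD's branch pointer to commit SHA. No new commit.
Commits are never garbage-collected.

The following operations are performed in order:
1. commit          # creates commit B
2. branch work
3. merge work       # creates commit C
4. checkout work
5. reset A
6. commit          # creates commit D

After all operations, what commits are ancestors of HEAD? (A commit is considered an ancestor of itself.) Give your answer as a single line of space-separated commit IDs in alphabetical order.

Answer: A D

Derivation:
After op 1 (commit): HEAD=main@B [main=B]
After op 2 (branch): HEAD=main@B [main=B work=B]
After op 3 (merge): HEAD=main@C [main=C work=B]
After op 4 (checkout): HEAD=work@B [main=C work=B]
After op 5 (reset): HEAD=work@A [main=C work=A]
After op 6 (commit): HEAD=work@D [main=C work=D]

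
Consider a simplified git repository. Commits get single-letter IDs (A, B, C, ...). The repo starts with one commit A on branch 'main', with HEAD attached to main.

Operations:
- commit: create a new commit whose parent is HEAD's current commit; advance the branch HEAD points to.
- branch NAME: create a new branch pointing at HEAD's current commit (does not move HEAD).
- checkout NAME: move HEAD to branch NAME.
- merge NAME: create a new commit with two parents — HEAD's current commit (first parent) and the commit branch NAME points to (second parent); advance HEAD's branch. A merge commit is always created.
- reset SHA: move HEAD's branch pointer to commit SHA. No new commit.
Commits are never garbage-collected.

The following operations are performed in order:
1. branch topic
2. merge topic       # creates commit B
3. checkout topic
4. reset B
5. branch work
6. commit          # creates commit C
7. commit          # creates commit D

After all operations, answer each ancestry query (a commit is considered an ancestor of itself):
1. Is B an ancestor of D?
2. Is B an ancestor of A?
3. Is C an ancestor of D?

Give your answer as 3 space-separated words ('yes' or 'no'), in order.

Answer: yes no yes

Derivation:
After op 1 (branch): HEAD=main@A [main=A topic=A]
After op 2 (merge): HEAD=main@B [main=B topic=A]
After op 3 (checkout): HEAD=topic@A [main=B topic=A]
After op 4 (reset): HEAD=topic@B [main=B topic=B]
After op 5 (branch): HEAD=topic@B [main=B topic=B work=B]
After op 6 (commit): HEAD=topic@C [main=B topic=C work=B]
After op 7 (commit): HEAD=topic@D [main=B topic=D work=B]
ancestors(D) = {A,B,C,D}; B in? yes
ancestors(A) = {A}; B in? no
ancestors(D) = {A,B,C,D}; C in? yes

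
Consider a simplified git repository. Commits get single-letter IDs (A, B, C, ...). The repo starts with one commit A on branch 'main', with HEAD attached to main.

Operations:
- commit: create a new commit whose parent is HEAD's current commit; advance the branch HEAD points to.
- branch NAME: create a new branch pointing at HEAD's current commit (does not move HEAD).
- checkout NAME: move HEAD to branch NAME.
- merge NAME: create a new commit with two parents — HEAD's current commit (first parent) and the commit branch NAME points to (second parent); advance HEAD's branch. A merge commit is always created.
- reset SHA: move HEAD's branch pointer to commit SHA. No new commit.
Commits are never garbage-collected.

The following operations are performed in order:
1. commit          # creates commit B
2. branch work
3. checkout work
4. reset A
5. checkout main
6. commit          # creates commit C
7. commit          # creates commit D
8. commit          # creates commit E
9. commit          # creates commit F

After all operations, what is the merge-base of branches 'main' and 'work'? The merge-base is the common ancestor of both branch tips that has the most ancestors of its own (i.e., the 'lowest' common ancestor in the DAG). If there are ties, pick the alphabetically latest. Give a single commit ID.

Answer: A

Derivation:
After op 1 (commit): HEAD=main@B [main=B]
After op 2 (branch): HEAD=main@B [main=B work=B]
After op 3 (checkout): HEAD=work@B [main=B work=B]
After op 4 (reset): HEAD=work@A [main=B work=A]
After op 5 (checkout): HEAD=main@B [main=B work=A]
After op 6 (commit): HEAD=main@C [main=C work=A]
After op 7 (commit): HEAD=main@D [main=D work=A]
After op 8 (commit): HEAD=main@E [main=E work=A]
After op 9 (commit): HEAD=main@F [main=F work=A]
ancestors(main=F): ['A', 'B', 'C', 'D', 'E', 'F']
ancestors(work=A): ['A']
common: ['A']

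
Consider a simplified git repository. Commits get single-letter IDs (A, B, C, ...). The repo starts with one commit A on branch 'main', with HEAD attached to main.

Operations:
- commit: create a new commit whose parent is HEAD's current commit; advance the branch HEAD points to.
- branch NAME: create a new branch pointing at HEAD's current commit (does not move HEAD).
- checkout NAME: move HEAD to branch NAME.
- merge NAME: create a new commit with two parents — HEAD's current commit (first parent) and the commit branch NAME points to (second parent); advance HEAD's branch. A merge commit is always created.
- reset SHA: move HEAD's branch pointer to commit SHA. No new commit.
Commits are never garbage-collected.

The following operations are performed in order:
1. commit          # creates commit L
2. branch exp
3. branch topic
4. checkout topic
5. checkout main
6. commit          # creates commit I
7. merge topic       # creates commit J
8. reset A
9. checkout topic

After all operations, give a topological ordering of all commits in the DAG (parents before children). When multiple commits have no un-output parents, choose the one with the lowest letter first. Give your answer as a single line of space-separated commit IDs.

After op 1 (commit): HEAD=main@L [main=L]
After op 2 (branch): HEAD=main@L [exp=L main=L]
After op 3 (branch): HEAD=main@L [exp=L main=L topic=L]
After op 4 (checkout): HEAD=topic@L [exp=L main=L topic=L]
After op 5 (checkout): HEAD=main@L [exp=L main=L topic=L]
After op 6 (commit): HEAD=main@I [exp=L main=I topic=L]
After op 7 (merge): HEAD=main@J [exp=L main=J topic=L]
After op 8 (reset): HEAD=main@A [exp=L main=A topic=L]
After op 9 (checkout): HEAD=topic@L [exp=L main=A topic=L]
commit A: parents=[]
commit I: parents=['L']
commit J: parents=['I', 'L']
commit L: parents=['A']

Answer: A L I J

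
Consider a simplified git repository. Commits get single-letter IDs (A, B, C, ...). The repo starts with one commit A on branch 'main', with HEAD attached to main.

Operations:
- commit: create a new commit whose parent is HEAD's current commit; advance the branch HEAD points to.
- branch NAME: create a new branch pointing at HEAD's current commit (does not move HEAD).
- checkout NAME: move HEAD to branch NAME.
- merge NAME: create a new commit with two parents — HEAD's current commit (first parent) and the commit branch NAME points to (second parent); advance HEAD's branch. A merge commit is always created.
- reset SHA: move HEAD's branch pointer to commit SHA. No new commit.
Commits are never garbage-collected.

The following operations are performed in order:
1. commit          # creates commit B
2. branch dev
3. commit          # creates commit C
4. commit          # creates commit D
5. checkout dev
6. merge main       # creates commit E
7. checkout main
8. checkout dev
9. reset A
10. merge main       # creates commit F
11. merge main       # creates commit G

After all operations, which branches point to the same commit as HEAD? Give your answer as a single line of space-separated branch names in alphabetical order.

Answer: dev

Derivation:
After op 1 (commit): HEAD=main@B [main=B]
After op 2 (branch): HEAD=main@B [dev=B main=B]
After op 3 (commit): HEAD=main@C [dev=B main=C]
After op 4 (commit): HEAD=main@D [dev=B main=D]
After op 5 (checkout): HEAD=dev@B [dev=B main=D]
After op 6 (merge): HEAD=dev@E [dev=E main=D]
After op 7 (checkout): HEAD=main@D [dev=E main=D]
After op 8 (checkout): HEAD=dev@E [dev=E main=D]
After op 9 (reset): HEAD=dev@A [dev=A main=D]
After op 10 (merge): HEAD=dev@F [dev=F main=D]
After op 11 (merge): HEAD=dev@G [dev=G main=D]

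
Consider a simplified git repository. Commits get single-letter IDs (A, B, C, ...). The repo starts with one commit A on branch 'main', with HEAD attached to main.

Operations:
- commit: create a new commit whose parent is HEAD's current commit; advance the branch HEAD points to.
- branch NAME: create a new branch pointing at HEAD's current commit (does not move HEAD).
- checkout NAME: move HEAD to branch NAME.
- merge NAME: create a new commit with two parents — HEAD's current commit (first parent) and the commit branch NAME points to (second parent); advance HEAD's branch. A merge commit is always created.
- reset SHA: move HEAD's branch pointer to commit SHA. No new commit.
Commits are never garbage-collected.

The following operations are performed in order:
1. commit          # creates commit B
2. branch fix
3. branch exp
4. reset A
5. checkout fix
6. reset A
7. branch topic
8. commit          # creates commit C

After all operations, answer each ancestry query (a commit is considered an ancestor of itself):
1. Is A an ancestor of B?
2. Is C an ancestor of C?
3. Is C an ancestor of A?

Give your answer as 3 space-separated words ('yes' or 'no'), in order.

After op 1 (commit): HEAD=main@B [main=B]
After op 2 (branch): HEAD=main@B [fix=B main=B]
After op 3 (branch): HEAD=main@B [exp=B fix=B main=B]
After op 4 (reset): HEAD=main@A [exp=B fix=B main=A]
After op 5 (checkout): HEAD=fix@B [exp=B fix=B main=A]
After op 6 (reset): HEAD=fix@A [exp=B fix=A main=A]
After op 7 (branch): HEAD=fix@A [exp=B fix=A main=A topic=A]
After op 8 (commit): HEAD=fix@C [exp=B fix=C main=A topic=A]
ancestors(B) = {A,B}; A in? yes
ancestors(C) = {A,C}; C in? yes
ancestors(A) = {A}; C in? no

Answer: yes yes no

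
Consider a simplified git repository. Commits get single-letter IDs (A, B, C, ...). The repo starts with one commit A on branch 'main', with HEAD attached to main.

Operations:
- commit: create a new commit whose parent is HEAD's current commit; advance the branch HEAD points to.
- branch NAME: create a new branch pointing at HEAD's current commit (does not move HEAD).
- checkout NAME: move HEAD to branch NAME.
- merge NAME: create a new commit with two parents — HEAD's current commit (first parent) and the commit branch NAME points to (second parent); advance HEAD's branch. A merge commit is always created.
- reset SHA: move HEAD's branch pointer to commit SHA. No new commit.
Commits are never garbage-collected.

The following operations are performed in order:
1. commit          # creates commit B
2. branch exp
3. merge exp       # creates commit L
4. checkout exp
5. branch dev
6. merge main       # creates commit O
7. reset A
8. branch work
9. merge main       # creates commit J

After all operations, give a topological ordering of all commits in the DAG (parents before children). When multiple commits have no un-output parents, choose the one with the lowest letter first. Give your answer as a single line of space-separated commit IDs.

Answer: A B L J O

Derivation:
After op 1 (commit): HEAD=main@B [main=B]
After op 2 (branch): HEAD=main@B [exp=B main=B]
After op 3 (merge): HEAD=main@L [exp=B main=L]
After op 4 (checkout): HEAD=exp@B [exp=B main=L]
After op 5 (branch): HEAD=exp@B [dev=B exp=B main=L]
After op 6 (merge): HEAD=exp@O [dev=B exp=O main=L]
After op 7 (reset): HEAD=exp@A [dev=B exp=A main=L]
After op 8 (branch): HEAD=exp@A [dev=B exp=A main=L work=A]
After op 9 (merge): HEAD=exp@J [dev=B exp=J main=L work=A]
commit A: parents=[]
commit B: parents=['A']
commit J: parents=['A', 'L']
commit L: parents=['B', 'B']
commit O: parents=['B', 'L']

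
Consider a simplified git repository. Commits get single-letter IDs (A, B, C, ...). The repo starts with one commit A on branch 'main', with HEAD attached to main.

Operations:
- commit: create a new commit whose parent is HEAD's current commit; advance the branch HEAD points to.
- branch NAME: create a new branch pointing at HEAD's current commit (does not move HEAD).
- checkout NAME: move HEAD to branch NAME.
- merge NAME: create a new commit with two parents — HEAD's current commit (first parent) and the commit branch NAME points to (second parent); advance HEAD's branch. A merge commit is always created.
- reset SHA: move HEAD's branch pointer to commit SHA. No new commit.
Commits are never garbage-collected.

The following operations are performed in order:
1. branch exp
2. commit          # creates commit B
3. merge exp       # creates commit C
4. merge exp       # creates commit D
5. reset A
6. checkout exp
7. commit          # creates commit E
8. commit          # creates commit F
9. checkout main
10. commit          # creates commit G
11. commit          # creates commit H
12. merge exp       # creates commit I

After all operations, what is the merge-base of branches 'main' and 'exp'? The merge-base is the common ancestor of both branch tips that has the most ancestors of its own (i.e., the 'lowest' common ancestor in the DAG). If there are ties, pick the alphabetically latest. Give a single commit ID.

Answer: F

Derivation:
After op 1 (branch): HEAD=main@A [exp=A main=A]
After op 2 (commit): HEAD=main@B [exp=A main=B]
After op 3 (merge): HEAD=main@C [exp=A main=C]
After op 4 (merge): HEAD=main@D [exp=A main=D]
After op 5 (reset): HEAD=main@A [exp=A main=A]
After op 6 (checkout): HEAD=exp@A [exp=A main=A]
After op 7 (commit): HEAD=exp@E [exp=E main=A]
After op 8 (commit): HEAD=exp@F [exp=F main=A]
After op 9 (checkout): HEAD=main@A [exp=F main=A]
After op 10 (commit): HEAD=main@G [exp=F main=G]
After op 11 (commit): HEAD=main@H [exp=F main=H]
After op 12 (merge): HEAD=main@I [exp=F main=I]
ancestors(main=I): ['A', 'E', 'F', 'G', 'H', 'I']
ancestors(exp=F): ['A', 'E', 'F']
common: ['A', 'E', 'F']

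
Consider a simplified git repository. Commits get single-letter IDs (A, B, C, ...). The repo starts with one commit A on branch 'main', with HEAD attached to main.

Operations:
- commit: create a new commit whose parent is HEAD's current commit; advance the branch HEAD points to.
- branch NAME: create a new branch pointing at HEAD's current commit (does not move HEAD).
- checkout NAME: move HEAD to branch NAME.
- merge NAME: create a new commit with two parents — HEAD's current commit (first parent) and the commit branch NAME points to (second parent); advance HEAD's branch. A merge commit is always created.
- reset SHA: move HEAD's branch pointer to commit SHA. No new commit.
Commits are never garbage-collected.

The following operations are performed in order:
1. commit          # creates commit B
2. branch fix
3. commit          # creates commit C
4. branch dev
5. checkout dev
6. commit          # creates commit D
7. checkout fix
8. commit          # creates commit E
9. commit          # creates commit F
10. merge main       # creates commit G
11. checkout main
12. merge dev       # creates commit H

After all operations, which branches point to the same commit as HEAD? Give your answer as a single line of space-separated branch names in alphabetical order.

After op 1 (commit): HEAD=main@B [main=B]
After op 2 (branch): HEAD=main@B [fix=B main=B]
After op 3 (commit): HEAD=main@C [fix=B main=C]
After op 4 (branch): HEAD=main@C [dev=C fix=B main=C]
After op 5 (checkout): HEAD=dev@C [dev=C fix=B main=C]
After op 6 (commit): HEAD=dev@D [dev=D fix=B main=C]
After op 7 (checkout): HEAD=fix@B [dev=D fix=B main=C]
After op 8 (commit): HEAD=fix@E [dev=D fix=E main=C]
After op 9 (commit): HEAD=fix@F [dev=D fix=F main=C]
After op 10 (merge): HEAD=fix@G [dev=D fix=G main=C]
After op 11 (checkout): HEAD=main@C [dev=D fix=G main=C]
After op 12 (merge): HEAD=main@H [dev=D fix=G main=H]

Answer: main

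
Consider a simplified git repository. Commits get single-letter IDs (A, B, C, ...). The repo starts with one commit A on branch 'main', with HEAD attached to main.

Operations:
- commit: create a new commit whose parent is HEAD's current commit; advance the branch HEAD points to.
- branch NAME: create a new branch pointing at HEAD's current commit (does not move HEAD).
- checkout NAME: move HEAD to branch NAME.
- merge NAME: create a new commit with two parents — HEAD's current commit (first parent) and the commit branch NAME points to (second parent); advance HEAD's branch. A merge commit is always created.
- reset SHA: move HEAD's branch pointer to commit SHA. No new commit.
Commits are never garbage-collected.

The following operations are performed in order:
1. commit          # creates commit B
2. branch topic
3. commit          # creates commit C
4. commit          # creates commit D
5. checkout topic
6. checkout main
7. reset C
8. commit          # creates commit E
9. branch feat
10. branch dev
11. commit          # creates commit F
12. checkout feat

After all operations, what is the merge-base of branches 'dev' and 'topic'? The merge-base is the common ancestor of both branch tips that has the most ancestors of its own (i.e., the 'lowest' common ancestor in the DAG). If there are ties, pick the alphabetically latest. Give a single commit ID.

Answer: B

Derivation:
After op 1 (commit): HEAD=main@B [main=B]
After op 2 (branch): HEAD=main@B [main=B topic=B]
After op 3 (commit): HEAD=main@C [main=C topic=B]
After op 4 (commit): HEAD=main@D [main=D topic=B]
After op 5 (checkout): HEAD=topic@B [main=D topic=B]
After op 6 (checkout): HEAD=main@D [main=D topic=B]
After op 7 (reset): HEAD=main@C [main=C topic=B]
After op 8 (commit): HEAD=main@E [main=E topic=B]
After op 9 (branch): HEAD=main@E [feat=E main=E topic=B]
After op 10 (branch): HEAD=main@E [dev=E feat=E main=E topic=B]
After op 11 (commit): HEAD=main@F [dev=E feat=E main=F topic=B]
After op 12 (checkout): HEAD=feat@E [dev=E feat=E main=F topic=B]
ancestors(dev=E): ['A', 'B', 'C', 'E']
ancestors(topic=B): ['A', 'B']
common: ['A', 'B']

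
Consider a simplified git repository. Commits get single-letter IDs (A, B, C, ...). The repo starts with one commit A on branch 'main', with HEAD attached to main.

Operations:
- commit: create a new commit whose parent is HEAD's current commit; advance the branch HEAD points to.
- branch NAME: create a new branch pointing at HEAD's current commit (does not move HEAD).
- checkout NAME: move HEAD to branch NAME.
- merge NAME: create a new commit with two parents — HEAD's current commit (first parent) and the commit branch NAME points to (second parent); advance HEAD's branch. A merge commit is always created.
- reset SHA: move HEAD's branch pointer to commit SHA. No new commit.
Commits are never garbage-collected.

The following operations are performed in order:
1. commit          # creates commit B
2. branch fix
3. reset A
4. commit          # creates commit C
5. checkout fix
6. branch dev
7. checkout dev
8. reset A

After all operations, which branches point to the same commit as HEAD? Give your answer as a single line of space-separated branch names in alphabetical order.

Answer: dev

Derivation:
After op 1 (commit): HEAD=main@B [main=B]
After op 2 (branch): HEAD=main@B [fix=B main=B]
After op 3 (reset): HEAD=main@A [fix=B main=A]
After op 4 (commit): HEAD=main@C [fix=B main=C]
After op 5 (checkout): HEAD=fix@B [fix=B main=C]
After op 6 (branch): HEAD=fix@B [dev=B fix=B main=C]
After op 7 (checkout): HEAD=dev@B [dev=B fix=B main=C]
After op 8 (reset): HEAD=dev@A [dev=A fix=B main=C]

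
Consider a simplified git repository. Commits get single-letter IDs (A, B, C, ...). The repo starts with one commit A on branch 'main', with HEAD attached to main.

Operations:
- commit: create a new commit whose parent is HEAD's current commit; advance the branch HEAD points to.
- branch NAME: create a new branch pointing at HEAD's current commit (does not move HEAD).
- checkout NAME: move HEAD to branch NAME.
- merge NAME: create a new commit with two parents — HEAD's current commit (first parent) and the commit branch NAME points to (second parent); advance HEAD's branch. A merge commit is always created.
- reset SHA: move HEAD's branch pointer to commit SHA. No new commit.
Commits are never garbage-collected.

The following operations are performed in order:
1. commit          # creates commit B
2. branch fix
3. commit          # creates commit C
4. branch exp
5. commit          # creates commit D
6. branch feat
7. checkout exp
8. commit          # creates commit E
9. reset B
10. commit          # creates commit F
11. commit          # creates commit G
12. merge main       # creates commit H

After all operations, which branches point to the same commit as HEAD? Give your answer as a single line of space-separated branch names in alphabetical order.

Answer: exp

Derivation:
After op 1 (commit): HEAD=main@B [main=B]
After op 2 (branch): HEAD=main@B [fix=B main=B]
After op 3 (commit): HEAD=main@C [fix=B main=C]
After op 4 (branch): HEAD=main@C [exp=C fix=B main=C]
After op 5 (commit): HEAD=main@D [exp=C fix=B main=D]
After op 6 (branch): HEAD=main@D [exp=C feat=D fix=B main=D]
After op 7 (checkout): HEAD=exp@C [exp=C feat=D fix=B main=D]
After op 8 (commit): HEAD=exp@E [exp=E feat=D fix=B main=D]
After op 9 (reset): HEAD=exp@B [exp=B feat=D fix=B main=D]
After op 10 (commit): HEAD=exp@F [exp=F feat=D fix=B main=D]
After op 11 (commit): HEAD=exp@G [exp=G feat=D fix=B main=D]
After op 12 (merge): HEAD=exp@H [exp=H feat=D fix=B main=D]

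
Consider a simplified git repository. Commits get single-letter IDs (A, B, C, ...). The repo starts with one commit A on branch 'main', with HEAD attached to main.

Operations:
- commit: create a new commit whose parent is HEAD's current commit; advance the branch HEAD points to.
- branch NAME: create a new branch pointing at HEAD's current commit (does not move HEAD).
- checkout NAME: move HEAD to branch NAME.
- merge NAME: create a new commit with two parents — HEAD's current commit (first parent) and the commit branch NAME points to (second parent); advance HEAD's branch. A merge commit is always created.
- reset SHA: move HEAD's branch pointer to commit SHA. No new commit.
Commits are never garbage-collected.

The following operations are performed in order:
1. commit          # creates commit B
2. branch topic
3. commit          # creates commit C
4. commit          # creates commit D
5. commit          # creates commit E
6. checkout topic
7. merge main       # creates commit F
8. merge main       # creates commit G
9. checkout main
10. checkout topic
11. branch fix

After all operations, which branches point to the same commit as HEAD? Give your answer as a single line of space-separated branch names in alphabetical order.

Answer: fix topic

Derivation:
After op 1 (commit): HEAD=main@B [main=B]
After op 2 (branch): HEAD=main@B [main=B topic=B]
After op 3 (commit): HEAD=main@C [main=C topic=B]
After op 4 (commit): HEAD=main@D [main=D topic=B]
After op 5 (commit): HEAD=main@E [main=E topic=B]
After op 6 (checkout): HEAD=topic@B [main=E topic=B]
After op 7 (merge): HEAD=topic@F [main=E topic=F]
After op 8 (merge): HEAD=topic@G [main=E topic=G]
After op 9 (checkout): HEAD=main@E [main=E topic=G]
After op 10 (checkout): HEAD=topic@G [main=E topic=G]
After op 11 (branch): HEAD=topic@G [fix=G main=E topic=G]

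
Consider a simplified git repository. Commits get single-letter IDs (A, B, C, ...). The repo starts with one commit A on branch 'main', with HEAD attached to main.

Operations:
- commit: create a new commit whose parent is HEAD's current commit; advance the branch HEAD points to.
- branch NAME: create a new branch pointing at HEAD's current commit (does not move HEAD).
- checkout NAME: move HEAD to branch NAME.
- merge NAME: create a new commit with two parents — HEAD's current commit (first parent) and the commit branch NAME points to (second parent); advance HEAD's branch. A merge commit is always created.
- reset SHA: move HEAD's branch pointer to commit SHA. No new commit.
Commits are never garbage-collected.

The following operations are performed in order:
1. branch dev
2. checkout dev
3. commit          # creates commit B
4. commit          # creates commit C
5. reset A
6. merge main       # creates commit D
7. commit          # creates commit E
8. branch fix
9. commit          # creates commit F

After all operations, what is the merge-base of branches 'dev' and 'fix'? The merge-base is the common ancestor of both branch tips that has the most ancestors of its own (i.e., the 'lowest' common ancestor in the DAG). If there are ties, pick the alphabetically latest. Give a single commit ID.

After op 1 (branch): HEAD=main@A [dev=A main=A]
After op 2 (checkout): HEAD=dev@A [dev=A main=A]
After op 3 (commit): HEAD=dev@B [dev=B main=A]
After op 4 (commit): HEAD=dev@C [dev=C main=A]
After op 5 (reset): HEAD=dev@A [dev=A main=A]
After op 6 (merge): HEAD=dev@D [dev=D main=A]
After op 7 (commit): HEAD=dev@E [dev=E main=A]
After op 8 (branch): HEAD=dev@E [dev=E fix=E main=A]
After op 9 (commit): HEAD=dev@F [dev=F fix=E main=A]
ancestors(dev=F): ['A', 'D', 'E', 'F']
ancestors(fix=E): ['A', 'D', 'E']
common: ['A', 'D', 'E']

Answer: E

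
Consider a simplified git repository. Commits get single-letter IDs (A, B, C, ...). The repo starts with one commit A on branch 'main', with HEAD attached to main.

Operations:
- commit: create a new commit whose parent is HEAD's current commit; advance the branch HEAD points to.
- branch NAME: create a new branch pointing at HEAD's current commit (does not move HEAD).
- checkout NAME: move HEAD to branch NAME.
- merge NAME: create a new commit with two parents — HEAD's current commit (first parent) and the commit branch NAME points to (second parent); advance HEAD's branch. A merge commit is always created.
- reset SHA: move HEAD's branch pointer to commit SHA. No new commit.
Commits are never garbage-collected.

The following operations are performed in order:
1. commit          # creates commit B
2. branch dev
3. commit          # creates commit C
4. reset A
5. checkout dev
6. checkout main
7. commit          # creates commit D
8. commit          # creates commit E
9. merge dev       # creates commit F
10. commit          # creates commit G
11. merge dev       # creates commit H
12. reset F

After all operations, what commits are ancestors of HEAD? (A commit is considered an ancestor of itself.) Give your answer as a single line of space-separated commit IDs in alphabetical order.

Answer: A B D E F

Derivation:
After op 1 (commit): HEAD=main@B [main=B]
After op 2 (branch): HEAD=main@B [dev=B main=B]
After op 3 (commit): HEAD=main@C [dev=B main=C]
After op 4 (reset): HEAD=main@A [dev=B main=A]
After op 5 (checkout): HEAD=dev@B [dev=B main=A]
After op 6 (checkout): HEAD=main@A [dev=B main=A]
After op 7 (commit): HEAD=main@D [dev=B main=D]
After op 8 (commit): HEAD=main@E [dev=B main=E]
After op 9 (merge): HEAD=main@F [dev=B main=F]
After op 10 (commit): HEAD=main@G [dev=B main=G]
After op 11 (merge): HEAD=main@H [dev=B main=H]
After op 12 (reset): HEAD=main@F [dev=B main=F]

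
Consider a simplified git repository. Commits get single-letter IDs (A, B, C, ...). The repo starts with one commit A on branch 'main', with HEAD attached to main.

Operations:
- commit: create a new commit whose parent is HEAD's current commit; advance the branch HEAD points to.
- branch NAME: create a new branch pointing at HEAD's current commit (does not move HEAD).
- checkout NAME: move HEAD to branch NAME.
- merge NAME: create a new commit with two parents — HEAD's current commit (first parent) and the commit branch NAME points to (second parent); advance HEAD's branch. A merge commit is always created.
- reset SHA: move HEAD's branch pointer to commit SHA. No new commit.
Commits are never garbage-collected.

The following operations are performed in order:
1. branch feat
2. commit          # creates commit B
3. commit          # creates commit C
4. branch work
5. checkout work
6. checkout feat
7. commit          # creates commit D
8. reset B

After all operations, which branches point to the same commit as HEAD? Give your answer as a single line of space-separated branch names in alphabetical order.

After op 1 (branch): HEAD=main@A [feat=A main=A]
After op 2 (commit): HEAD=main@B [feat=A main=B]
After op 3 (commit): HEAD=main@C [feat=A main=C]
After op 4 (branch): HEAD=main@C [feat=A main=C work=C]
After op 5 (checkout): HEAD=work@C [feat=A main=C work=C]
After op 6 (checkout): HEAD=feat@A [feat=A main=C work=C]
After op 7 (commit): HEAD=feat@D [feat=D main=C work=C]
After op 8 (reset): HEAD=feat@B [feat=B main=C work=C]

Answer: feat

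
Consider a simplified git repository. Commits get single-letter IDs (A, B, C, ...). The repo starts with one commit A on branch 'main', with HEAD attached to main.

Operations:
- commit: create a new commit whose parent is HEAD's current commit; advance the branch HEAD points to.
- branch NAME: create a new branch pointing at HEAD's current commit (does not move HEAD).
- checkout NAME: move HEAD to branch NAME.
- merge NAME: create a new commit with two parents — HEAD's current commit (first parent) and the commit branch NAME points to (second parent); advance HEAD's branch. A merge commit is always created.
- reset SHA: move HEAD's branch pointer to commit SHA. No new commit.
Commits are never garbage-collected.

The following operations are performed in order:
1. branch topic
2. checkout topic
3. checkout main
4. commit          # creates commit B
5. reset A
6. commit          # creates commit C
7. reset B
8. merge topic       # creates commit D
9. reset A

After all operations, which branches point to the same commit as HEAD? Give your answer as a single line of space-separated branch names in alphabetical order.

After op 1 (branch): HEAD=main@A [main=A topic=A]
After op 2 (checkout): HEAD=topic@A [main=A topic=A]
After op 3 (checkout): HEAD=main@A [main=A topic=A]
After op 4 (commit): HEAD=main@B [main=B topic=A]
After op 5 (reset): HEAD=main@A [main=A topic=A]
After op 6 (commit): HEAD=main@C [main=C topic=A]
After op 7 (reset): HEAD=main@B [main=B topic=A]
After op 8 (merge): HEAD=main@D [main=D topic=A]
After op 9 (reset): HEAD=main@A [main=A topic=A]

Answer: main topic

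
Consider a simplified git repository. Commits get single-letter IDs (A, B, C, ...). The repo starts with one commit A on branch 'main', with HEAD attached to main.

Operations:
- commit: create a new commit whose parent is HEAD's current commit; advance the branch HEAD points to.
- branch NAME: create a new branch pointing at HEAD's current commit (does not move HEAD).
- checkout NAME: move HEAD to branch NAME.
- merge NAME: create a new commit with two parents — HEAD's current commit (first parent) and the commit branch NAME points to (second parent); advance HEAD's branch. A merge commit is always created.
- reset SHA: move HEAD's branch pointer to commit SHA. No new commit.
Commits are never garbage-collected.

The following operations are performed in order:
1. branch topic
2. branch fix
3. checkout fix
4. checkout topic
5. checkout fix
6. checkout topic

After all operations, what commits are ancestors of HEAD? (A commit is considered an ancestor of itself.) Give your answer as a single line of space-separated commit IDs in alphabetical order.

Answer: A

Derivation:
After op 1 (branch): HEAD=main@A [main=A topic=A]
After op 2 (branch): HEAD=main@A [fix=A main=A topic=A]
After op 3 (checkout): HEAD=fix@A [fix=A main=A topic=A]
After op 4 (checkout): HEAD=topic@A [fix=A main=A topic=A]
After op 5 (checkout): HEAD=fix@A [fix=A main=A topic=A]
After op 6 (checkout): HEAD=topic@A [fix=A main=A topic=A]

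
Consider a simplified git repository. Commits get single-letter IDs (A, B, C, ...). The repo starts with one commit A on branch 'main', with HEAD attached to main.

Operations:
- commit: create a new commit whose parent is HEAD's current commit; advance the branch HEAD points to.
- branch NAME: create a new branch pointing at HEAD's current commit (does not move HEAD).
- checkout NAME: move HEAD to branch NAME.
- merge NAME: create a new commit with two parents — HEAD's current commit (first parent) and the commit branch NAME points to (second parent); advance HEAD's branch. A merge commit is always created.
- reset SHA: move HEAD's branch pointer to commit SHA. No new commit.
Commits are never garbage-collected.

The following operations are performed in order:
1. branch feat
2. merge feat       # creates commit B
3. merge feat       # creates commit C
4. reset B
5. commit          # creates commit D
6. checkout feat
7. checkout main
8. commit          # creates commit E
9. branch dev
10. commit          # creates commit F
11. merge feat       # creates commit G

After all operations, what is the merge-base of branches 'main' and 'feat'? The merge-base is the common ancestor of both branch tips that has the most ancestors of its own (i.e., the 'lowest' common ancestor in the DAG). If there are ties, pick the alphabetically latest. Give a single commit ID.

Answer: A

Derivation:
After op 1 (branch): HEAD=main@A [feat=A main=A]
After op 2 (merge): HEAD=main@B [feat=A main=B]
After op 3 (merge): HEAD=main@C [feat=A main=C]
After op 4 (reset): HEAD=main@B [feat=A main=B]
After op 5 (commit): HEAD=main@D [feat=A main=D]
After op 6 (checkout): HEAD=feat@A [feat=A main=D]
After op 7 (checkout): HEAD=main@D [feat=A main=D]
After op 8 (commit): HEAD=main@E [feat=A main=E]
After op 9 (branch): HEAD=main@E [dev=E feat=A main=E]
After op 10 (commit): HEAD=main@F [dev=E feat=A main=F]
After op 11 (merge): HEAD=main@G [dev=E feat=A main=G]
ancestors(main=G): ['A', 'B', 'D', 'E', 'F', 'G']
ancestors(feat=A): ['A']
common: ['A']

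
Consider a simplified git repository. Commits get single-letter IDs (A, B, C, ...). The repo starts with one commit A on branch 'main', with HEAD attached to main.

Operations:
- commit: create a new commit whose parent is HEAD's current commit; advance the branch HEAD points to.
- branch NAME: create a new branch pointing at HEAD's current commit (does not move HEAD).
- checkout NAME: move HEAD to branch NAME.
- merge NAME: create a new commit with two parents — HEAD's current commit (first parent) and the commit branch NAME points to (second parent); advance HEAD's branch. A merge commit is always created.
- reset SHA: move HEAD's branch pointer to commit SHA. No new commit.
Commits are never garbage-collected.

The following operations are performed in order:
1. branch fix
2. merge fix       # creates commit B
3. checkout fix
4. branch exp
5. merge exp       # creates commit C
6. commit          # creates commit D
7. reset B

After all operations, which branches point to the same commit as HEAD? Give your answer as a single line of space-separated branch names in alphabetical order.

After op 1 (branch): HEAD=main@A [fix=A main=A]
After op 2 (merge): HEAD=main@B [fix=A main=B]
After op 3 (checkout): HEAD=fix@A [fix=A main=B]
After op 4 (branch): HEAD=fix@A [exp=A fix=A main=B]
After op 5 (merge): HEAD=fix@C [exp=A fix=C main=B]
After op 6 (commit): HEAD=fix@D [exp=A fix=D main=B]
After op 7 (reset): HEAD=fix@B [exp=A fix=B main=B]

Answer: fix main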